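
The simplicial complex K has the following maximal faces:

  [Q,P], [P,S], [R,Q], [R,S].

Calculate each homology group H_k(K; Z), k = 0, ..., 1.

H_0 ≅ Z,  H_1 ≅ Z.

K has 4 vertices, 4 edges.
rank ∂_0 = 0, rank ∂_1 = 3 ⇒ b_0 = 4 − 0 − 3 = 1; all invariant factors of ∂_1 are 1 so no torsion. So H_0 = Z.
rank ∂_1 = 3, rank ∂_2 = 0 ⇒ b_1 = 4 − 3 − 0 = 1. So H_1 = Z.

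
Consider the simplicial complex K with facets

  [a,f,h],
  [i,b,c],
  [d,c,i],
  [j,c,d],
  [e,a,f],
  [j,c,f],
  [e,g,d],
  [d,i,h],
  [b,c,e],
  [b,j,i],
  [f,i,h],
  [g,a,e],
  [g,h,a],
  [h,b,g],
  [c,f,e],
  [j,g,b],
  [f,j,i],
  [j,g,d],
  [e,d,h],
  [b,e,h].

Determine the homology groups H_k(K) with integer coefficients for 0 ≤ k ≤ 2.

Order the vertices as a < b < c < d < e < f < g < h < i < j. Listing each simplex with vertices in this order, K has dimension 2 with simplices:

  0-simplices (10): a, b, c, d, e, f, g, h, i, j
  1-simplices (30): ae, af, ag, ah, bc, be, bg, bh, bi, bj, cd, ce, cf, ci, cj, de, dg, dh, di, dj, ef, eg, eh, fh, fi, fj, gh, gj, hi, ij
  2-simplices (20): aef, aeg, afh, agh, bce, bci, beh, bgh, bgj, bij, cdi, cdj, cef, cfj, deg, deh, dgj, dhi, fhi, fij

giving chain groups C_0 ≅ Z^10, C_1 ≅ Z^30, C_2 ≅ Z^20.

The boundary map ∂_1: C_1 → C_0 sends each edge [p,q] (with p < q) to q − p.
This gives a 10×30 integer matrix of rank 9; reducing to Smith normal form yields diagonal entries (1,1,1,1,1,1,1,1,1).

∂_2: C_2 → C_1 acts by ∂[p,q,r] = [q,r] − [p,r] + [p,q]. For instance
  ∂dhi = hi − di + dh,
  ∂bce = ce − be + bc.
The resulting 30×20 matrix has rank 20, and its Smith normal form has invariant factors (1,1,1,1,1,1,1,1,1,1,1,1,1,1,1,1,1,1,1,2).

Reading off H_k = ker ∂_k / im ∂_{k+1}:

  H_0: rank C_0 − rank ∂_1 = 10 − 9 = 1, and the invariant factors of ∂_1 are all 1, so H_0 = Z.
  H_1: rank ker ∂_1 − rank ∂_2 = (30 − 9) − 20 = 1, and ∂_2 has invariant factor 2 > 1, so H_1 = Z ⊕ Z/2Z.
  H_2: rank ker ∂_2 − rank ∂_3 = (20 − 20) − 0 = 0, and there is no ∂_3, so H_2 = 0.

H_0 ≅ Z,  H_1 ≅ Z ⊕ Z/2Z,  H_2 = 0.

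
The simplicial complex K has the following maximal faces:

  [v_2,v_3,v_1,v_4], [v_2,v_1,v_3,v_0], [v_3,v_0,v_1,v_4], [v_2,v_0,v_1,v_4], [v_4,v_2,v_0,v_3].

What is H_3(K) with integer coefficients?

H_3 ≅ Z.

Take the total order v_0 < v_1 < v_2 < v_3 < v_4 on the vertex set. Then K (dimension 3) consists of the simplices:

  0-simplices (5): [v_0], [v_1], [v_2], [v_3], [v_4]
  1-simplices (10): [v_0,v_1], [v_0,v_2], [v_0,v_3], [v_0,v_4], [v_1,v_2], [v_1,v_3], [v_1,v_4], [v_2,v_3], [v_2,v_4], [v_3,v_4]
  2-simplices (10): [v_0,v_1,v_2], [v_0,v_1,v_3], [v_0,v_1,v_4], [v_0,v_2,v_3], [v_0,v_2,v_4], [v_0,v_3,v_4], [v_1,v_2,v_3], [v_1,v_2,v_4], [v_1,v_3,v_4], [v_2,v_3,v_4]
  3-simplices (5): [v_0,v_1,v_2,v_3], [v_0,v_1,v_2,v_4], [v_0,v_1,v_3,v_4], [v_0,v_2,v_3,v_4], [v_1,v_2,v_3,v_4]

so the chain groups are C_0 ≅ Z^5, C_1 ≅ Z^10, C_2 ≅ Z^10, C_3 ≅ Z^5.

The boundary map ∂_1: C_1 → C_0 sends each edge [p,q] (with p < q) to q − p. For instance
  ∂[v_2,v_4] = [v_4] − [v_2].
The resulting 5×10 matrix has rank 4, and its Smith normal form has invariant factors (1,1,1,1).

Boundary ∂_2: C_2 → C_1 sends each 2-simplex [p,q,r] to [q,r] − [p,r] + [p,q]. For instance
  ∂[v_0,v_2,v_3] = [v_2,v_3] − [v_0,v_3] + [v_0,v_2],
  ∂[v_0,v_1,v_2] = [v_1,v_2] − [v_0,v_2] + [v_0,v_1].
The resulting 10×10 matrix has rank 6, and its Smith normal form has invariant factors (1,1,1,1,1,1).

The boundary map ∂_3: C_3 → C_2 sends each 3-simplex σ to the alternating sum Σ_i (−1)^i (σ with its i-th vertex removed). For instance
  ∂[v_0,v_1,v_2,v_3] = [v_1,v_2,v_3] − [v_0,v_2,v_3] + [v_0,v_1,v_3] − [v_0,v_1,v_2],
  ∂[v_0,v_2,v_3,v_4] = [v_2,v_3,v_4] − [v_0,v_3,v_4] + [v_0,v_2,v_4] − [v_0,v_2,v_3].
The 10×5 boundary matrix has rank 4 and Smith normal form diag(1,1,1,1).

Reading off H_k = ker ∂_k / im ∂_{k+1}:

  H_3: rank ker ∂_3 − rank ∂_4 = (5 − 4) − 0 = 1, and there is no ∂_4, so H_3 ≅ Z.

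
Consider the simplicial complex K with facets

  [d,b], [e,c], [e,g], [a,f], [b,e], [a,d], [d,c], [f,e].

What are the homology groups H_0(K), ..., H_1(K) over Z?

H_0 ≅ Z,  H_1 ≅ Z^2.

We work with the vertex ordering a < b < c < d < e < f < g. The simplices of K, each written with vertices in increasing order, are:

  0-simplices (7): a, b, c, d, e, f, g
  1-simplices (8): ad, af, bd, be, cd, ce, ef, eg

so the chain groups are C_0 ≅ Z^7, C_1 ≅ Z^8.

∂_1: C_1 → C_0 is given by ∂[p,q] = [q] − [p]. For instance
  ∂cd = d − c.
As a 7×8 matrix over Z this has rank 6, with invariant factors (1,1,1,1,1,1).

Computing H_k = (kernel of ∂_k) / (image of ∂_{k+1}):

  H_0: rank C_0 − rank ∂_1 = 7 − 6 = 1, and the invariant factors of ∂_1 are all 1, so H_0 ≅ Z.
  H_1: rank ker ∂_1 − rank ∂_2 = (8 − 6) − 0 = 2, and there is no ∂_2, so H_1 ≅ Z^2.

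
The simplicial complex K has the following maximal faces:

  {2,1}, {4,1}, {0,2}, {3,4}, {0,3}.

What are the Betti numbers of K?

b_0 = 1, b_1 = 1.

Take the total order 0 < 1 < 2 < 3 < 4 on the vertex set. Then K (dimension 1) consists of the simplices:

  0-simplices (5): [0], [1], [2], [3], [4]
  1-simplices (5): [0,2], [0,3], [1,2], [1,4], [3,4]

giving chain groups C_0 ≅ Z^5, C_1 ≅ Z^5.

Boundary ∂_1: C_1 → C_0 sends each edge [p,q] (with p < q) to q − p. For instance
  ∂[3,4] = [4] − [3].
The resulting 5×5 matrix has rank 4, and its Smith normal form has invariant factors (1,1,1,1).

Computing H_k = (kernel of ∂_k) / (image of ∂_{k+1}):

  H_0: rank C_0 − rank ∂_1 = 5 − 4 = 1, and the invariant factors of ∂_1 are all 1, so H_0 = Z.
  H_1: rank ker ∂_1 − rank ∂_2 = (5 − 4) − 0 = 1, and there is no ∂_2, so H_1 = Z.

As a check, the Euler characteristic is 5 − 5 = 0, which agrees with 1 − 1 = 0.

Hence the Betti numbers are b_0 = 1, b_1 = 1.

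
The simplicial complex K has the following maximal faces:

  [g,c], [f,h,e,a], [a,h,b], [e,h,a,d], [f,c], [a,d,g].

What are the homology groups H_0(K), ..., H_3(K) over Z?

H_0 ≅ Z,  H_1 ≅ Z,  H_2 = 0,  H_3 = 0.

K has 8 vertices, 15 edges, 9 triangles, 2 3-simplices.
rank ∂_0 = 0, rank ∂_1 = 7 ⇒ b_0 = 8 − 0 − 7 = 1; all invariant factors of ∂_1 are 1 so no torsion. So H_0 = Z.
rank ∂_1 = 7, rank ∂_2 = 7 ⇒ b_1 = 15 − 7 − 7 = 1; all invariant factors of ∂_2 are 1 so no torsion. So H_1 = Z.
rank ∂_2 = 7, rank ∂_3 = 2 ⇒ b_2 = 9 − 7 − 2 = 0; all invariant factors of ∂_3 are 1 so no torsion. So H_2 = 0.
rank ∂_3 = 2, rank ∂_4 = 0 ⇒ b_3 = 2 − 2 − 0 = 0. So H_3 = 0.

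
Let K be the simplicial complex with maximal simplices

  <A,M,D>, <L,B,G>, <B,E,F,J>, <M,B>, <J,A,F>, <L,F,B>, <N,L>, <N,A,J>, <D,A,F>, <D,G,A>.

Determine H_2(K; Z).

H_2 = 0.

Take the total order A < B < D < E < F < G < J < L < M < N on the vertex set. Then K (dimension 3) consists of the simplices:

  0-simplices (10): A, B, D, E, F, G, J, L, M, N
  1-simplices (22): AD, AF, AG, AJ, AM, AN, BE, BF, BG, BJ, BL, BM, DF, DG, DM, EF, EJ, FJ, FL, GL, JN, LN
  2-simplices (11): ADF, ADG, ADM, AFJ, AJN, BEF, BEJ, BFJ, BFL, BGL, EFJ
  3-simplices (1): BEFJ

so the chain groups are C_0 ≅ Z^10, C_1 ≅ Z^22, C_2 ≅ Z^11, C_3 ≅ Z^1.

∂_1: C_1 → C_0 maps an edge to its endpoints' difference, ∂[p,q] = q − p. For instance
  ∂AN = N − A.
This gives a 10×22 integer matrix of rank 9; reducing to Smith normal form yields diagonal entries (1,1,1,1,1,1,1,1,1).

The boundary map ∂_2: C_2 → C_1 maps a triangle to the signed sum of its edges. For instance
  ∂ADM = DM − AM + AD,
  ∂ADF = DF − AF + AD.
As a 22×11 matrix over Z this has rank 10, with invariant factors (1,1,1,1,1,1,1,1,1,1).

Boundary ∂_3: C_3 → C_2 sends each 3-simplex σ to the alternating sum Σ_i (−1)^i (σ with its i-th vertex removed). For instance
  ∂BEFJ = EFJ − BFJ + BEJ − BEF.
This gives a 11×1 integer matrix of rank 1; reducing to Smith normal form yields diagonal entries (1).

Computing H_k = (kernel of ∂_k) / (image of ∂_{k+1}):

  H_2: rank ker ∂_2 − rank ∂_3 = (11 − 10) − 1 = 0, and the invariant factors of ∂_3 are all 1, so H_2 = 0.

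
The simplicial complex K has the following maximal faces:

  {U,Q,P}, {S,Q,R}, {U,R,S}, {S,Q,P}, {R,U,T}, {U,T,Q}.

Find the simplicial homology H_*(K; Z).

H_0 ≅ Z,  H_1 ≅ Z,  H_2 = 0.

We work with the vertex ordering P < Q < R < S < T < U. The simplices of K, each written with vertices in increasing order, are:

  0-simplices (6): P, Q, R, S, T, U
  1-simplices (12): PQ, PS, PU, QR, QS, QT, QU, RS, RT, RU, SU, TU
  2-simplices (6): PQS, PQU, QRS, QTU, RSU, RTU

giving chain groups C_0 ≅ Z^6, C_1 ≅ Z^12, C_2 ≅ Z^6.

Boundary ∂_1: C_1 → C_0 sends each edge [p,q] (with p < q) to q − p. For instance
  ∂RT = T − R.
The 6×12 boundary matrix has rank 5 and Smith normal form diag(1,1,1,1,1).

∂_2: C_2 → C_1 acts by ∂[p,q,r] = [q,r] − [p,r] + [p,q]. For instance
  ∂PQS = QS − PS + PQ,
  ∂RSU = SU − RU + RS.
The resulting 12×6 matrix has rank 6, and its Smith normal form has invariant factors (1,1,1,1,1,1).

Computing H_k = (kernel of ∂_k) / (image of ∂_{k+1}):

  H_0: rank C_0 − rank ∂_1 = 6 − 5 = 1, and the invariant factors of ∂_1 are all 1, so H_0 ≅ Z.
  H_1: rank ker ∂_1 − rank ∂_2 = (12 − 5) − 6 = 1, and the invariant factors of ∂_2 are all 1, so H_1 ≅ Z.
  H_2: rank ker ∂_2 − rank ∂_3 = (6 − 6) − 0 = 0, and there is no ∂_3, so H_2 ≅ 0.

As a check, the Euler characteristic is 6 − 12 + 6 = 0, which agrees with 1 − 1 + 0 = 0.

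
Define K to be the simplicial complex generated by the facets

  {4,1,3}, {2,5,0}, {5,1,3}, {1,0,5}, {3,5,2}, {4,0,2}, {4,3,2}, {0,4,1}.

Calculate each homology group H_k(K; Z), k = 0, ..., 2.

H_0 = Z,  H_1 = 0,  H_2 = Z.

We work with the vertex ordering 0 < 1 < 2 < 3 < 4 < 5. The simplices of K, each written with vertices in increasing order, are:

  0-simplices (6): [0], [1], [2], [3], [4], [5]
  1-simplices (12): [0,1], [0,2], [0,4], [0,5], [1,3], [1,4], [1,5], [2,3], [2,4], [2,5], [3,4], [3,5]
  2-simplices (8): [0,1,4], [0,1,5], [0,2,4], [0,2,5], [1,3,4], [1,3,5], [2,3,4], [2,3,5]

giving chain groups C_0 ≅ Z^6, C_1 ≅ Z^12, C_2 ≅ Z^8.

∂_1: C_1 → C_0 sends each edge [p,q] (with p < q) to q − p. For instance
  ∂[1,3] = [3] − [1].
The 6×12 boundary matrix has rank 5 and Smith normal form diag(1,1,1,1,1).

∂_2: C_2 → C_1 sends each 2-simplex [p,q,r] to [q,r] − [p,r] + [p,q]. For instance
  ∂[1,3,5] = [3,5] − [1,5] + [1,3],
  ∂[0,1,5] = [1,5] − [0,5] + [0,1].
The resulting 12×8 matrix has rank 7, and its Smith normal form has invariant factors (1,1,1,1,1,1,1).

Computing H_k = (kernel of ∂_k) / (image of ∂_{k+1}):

  H_0: rank C_0 − rank ∂_1 = 6 − 5 = 1, and the invariant factors of ∂_1 are all 1, so H_0 ≅ Z.
  H_1: rank ker ∂_1 − rank ∂_2 = (12 − 5) − 7 = 0, and the invariant factors of ∂_2 are all 1, so H_1 ≅ 0.
  H_2: rank ker ∂_2 − rank ∂_3 = (8 − 7) − 0 = 1, and there is no ∂_3, so H_2 ≅ Z.

As a check, the Euler characteristic is 6 − 12 + 8 = 2, which agrees with 1 − 0 + 1 = 2.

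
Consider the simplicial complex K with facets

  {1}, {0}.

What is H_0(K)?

We work with the vertex ordering 0 < 1. The simplices of K, each written with vertices in increasing order, are:

  0-simplices (2): [0], [1]

Hence C_0 ≅ Z^2.

Reading off H_k = ker ∂_k / im ∂_{k+1}:

  H_0: rank C_0 − rank ∂_1 = 2 − 0 = 2, and there is no ∂_1, so H_0 = Z^2.

H_0 = Z^2.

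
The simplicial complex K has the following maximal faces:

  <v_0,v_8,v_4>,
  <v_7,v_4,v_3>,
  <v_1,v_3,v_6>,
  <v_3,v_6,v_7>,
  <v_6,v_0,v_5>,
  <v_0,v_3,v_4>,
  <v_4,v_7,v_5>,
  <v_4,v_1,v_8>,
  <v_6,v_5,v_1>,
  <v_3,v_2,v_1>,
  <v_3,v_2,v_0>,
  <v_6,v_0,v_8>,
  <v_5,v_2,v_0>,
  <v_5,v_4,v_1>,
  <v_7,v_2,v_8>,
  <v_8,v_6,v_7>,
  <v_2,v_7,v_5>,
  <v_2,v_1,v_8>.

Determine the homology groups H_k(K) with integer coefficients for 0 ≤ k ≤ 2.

Order the vertices as v_0 < v_1 < v_2 < v_3 < v_4 < v_5 < v_6 < v_7 < v_8. Listing each simplex with vertices in this order, K has dimension 2 with simplices:

  0-simplices (9): [v_0], [v_1], [v_2], [v_3], [v_4], [v_5], [v_6], [v_7], [v_8]
  1-simplices (27): (27 of them)
  2-simplices (18): (18 of them)

so the chain groups are C_0 ≅ Z^9, C_1 ≅ Z^27, C_2 ≅ Z^18.

Boundary ∂_1: C_1 → C_0 maps an edge to its endpoints' difference, ∂[p,q] = q − p. For instance
  ∂[v_1,v_6] = [v_6] − [v_1].
The resulting 9×27 matrix has rank 8, and its Smith normal form has invariant factors (1,1,1,1,1,1,1,1).

Boundary ∂_2: C_2 → C_1 maps a triangle to the signed sum of its edges. For instance
  ∂[v_1,v_2,v_8] = [v_2,v_8] − [v_1,v_8] + [v_1,v_2],
  ∂[v_3,v_6,v_7] = [v_6,v_7] − [v_3,v_7] + [v_3,v_6].
The 27×18 boundary matrix has rank 17 and Smith normal form diag(1,1,1,1,1,1,1,1,1,1,1,1,1,1,1,1,1).

Reading off H_k = ker ∂_k / im ∂_{k+1}:

  H_0: rank C_0 − rank ∂_1 = 9 − 8 = 1, and the invariant factors of ∂_1 are all 1, so H_0 = Z.
  H_1: rank ker ∂_1 − rank ∂_2 = (27 − 8) − 17 = 2, and the invariant factors of ∂_2 are all 1, so H_1 = Z^2.
  H_2: rank ker ∂_2 − rank ∂_3 = (18 − 17) − 0 = 1, and there is no ∂_3, so H_2 = Z.

As a check, the Euler characteristic is 9 − 27 + 18 = 0, which agrees with 1 − 2 + 1 = 0.

H_0 = Z,  H_1 = Z^2,  H_2 = Z.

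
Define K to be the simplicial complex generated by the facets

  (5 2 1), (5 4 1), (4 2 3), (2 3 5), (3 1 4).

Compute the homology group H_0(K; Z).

H_0 ≅ Z.

Fix the vertex order 1 < 2 < 3 < 4 < 5 and write every simplex with vertices in increasing order. Then dim K = 2 and the simplices of K are:

  0-simplices (5): [1], [2], [3], [4], [5]
  1-simplices (10): [1,2], [1,3], [1,4], [1,5], [2,3], [2,4], [2,5], [3,4], [3,5], [4,5]
  2-simplices (5): [1,2,5], [1,3,4], [1,4,5], [2,3,4], [2,3,5]

so the chain groups are C_0 ≅ Z^5, C_1 ≅ Z^10, C_2 ≅ Z^5.

Boundary ∂_1: C_1 → C_0 sends each edge [p,q] (with p < q) to q − p.
This gives a 5×10 integer matrix of rank 4; reducing to Smith normal form yields diagonal entries (1,1,1,1).

The boundary map ∂_2: C_2 → C_1 maps a triangle to the signed sum of its edges. For instance
  ∂[1,4,5] = [4,5] − [1,5] + [1,4],
  ∂[2,3,5] = [3,5] − [2,5] + [2,3].
The resulting 10×5 matrix has rank 5, and its Smith normal form has invariant factors (1,1,1,1,1).

Computing H_k = (kernel of ∂_k) / (image of ∂_{k+1}):

  H_0: rank C_0 − rank ∂_1 = 5 − 4 = 1, and the invariant factors of ∂_1 are all 1, so H_0 ≅ Z.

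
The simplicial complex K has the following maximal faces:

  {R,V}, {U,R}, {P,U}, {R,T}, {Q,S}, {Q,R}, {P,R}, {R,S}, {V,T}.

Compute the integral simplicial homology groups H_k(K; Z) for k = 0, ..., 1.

Fix the vertex order P < Q < R < S < T < U < V and write every simplex with vertices in increasing order. Then dim K = 1 and the simplices of K are:

  0-simplices (7): P, Q, R, S, T, U, V
  1-simplices (9): PR, PU, QR, QS, RS, RT, RU, RV, TV

Hence C_0 ≅ Z^7, C_1 ≅ Z^9.

The boundary map ∂_1: C_1 → C_0 is given by ∂[p,q] = [q] − [p].
This gives a 7×9 integer matrix of rank 6; reducing to Smith normal form yields diagonal entries (1,1,1,1,1,1).

Reading off H_k = ker ∂_k / im ∂_{k+1}:

  H_0: rank C_0 − rank ∂_1 = 7 − 6 = 1, and the invariant factors of ∂_1 are all 1, so H_0 = Z.
  H_1: rank ker ∂_1 − rank ∂_2 = (9 − 6) − 0 = 3, and there is no ∂_2, so H_1 = Z^3.

H_0 ≅ Z,  H_1 ≅ Z^3.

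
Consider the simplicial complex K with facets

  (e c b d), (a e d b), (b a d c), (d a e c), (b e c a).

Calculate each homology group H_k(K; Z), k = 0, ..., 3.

H_0 ≅ Z,  H_1 = 0,  H_2 = 0,  H_3 ≅ Z.

We work with the vertex ordering a < b < c < d < e. The simplices of K, each written with vertices in increasing order, are:

  0-simplices (5): a, b, c, d, e
  1-simplices (10): ab, ac, ad, ae, bc, bd, be, cd, ce, de
  2-simplices (10): abc, abd, abe, acd, ace, ade, bcd, bce, bde, cde
  3-simplices (5): abcd, abce, abde, acde, bcde

so the chain groups are C_0 ≅ Z^5, C_1 ≅ Z^10, C_2 ≅ Z^10, C_3 ≅ Z^5.

Boundary ∂_1: C_1 → C_0 maps an edge to its endpoints' difference, ∂[p,q] = q − p.
This gives a 5×10 integer matrix of rank 4; reducing to Smith normal form yields diagonal entries (1,1,1,1).

∂_2: C_2 → C_1 sends each 2-simplex [p,q,r] to [q,r] − [p,r] + [p,q]. For instance
  ∂cde = de − ce + cd,
  ∂abd = bd − ad + ab.
As a 10×10 matrix over Z this has rank 6, with invariant factors (1,1,1,1,1,1).

∂_3: C_3 → C_2 sends each 3-simplex σ to the alternating sum Σ_i (−1)^i (σ with its i-th vertex removed). For instance
  ∂abce = bce − ace + abe − abc,
  ∂bcde = cde − bde + bce − bcd.
This gives a 10×5 integer matrix of rank 4; reducing to Smith normal form yields diagonal entries (1,1,1,1).

Reading off H_k = ker ∂_k / im ∂_{k+1}:

  H_0: rank C_0 − rank ∂_1 = 5 − 4 = 1, and the invariant factors of ∂_1 are all 1, so H_0 ≅ Z.
  H_1: rank ker ∂_1 − rank ∂_2 = (10 − 4) − 6 = 0, and the invariant factors of ∂_2 are all 1, so H_1 ≅ 0.
  H_2: rank ker ∂_2 − rank ∂_3 = (10 − 6) − 4 = 0, and the invariant factors of ∂_3 are all 1, so H_2 ≅ 0.
  H_3: rank ker ∂_3 − rank ∂_4 = (5 − 4) − 0 = 1, and there is no ∂_4, so H_3 ≅ Z.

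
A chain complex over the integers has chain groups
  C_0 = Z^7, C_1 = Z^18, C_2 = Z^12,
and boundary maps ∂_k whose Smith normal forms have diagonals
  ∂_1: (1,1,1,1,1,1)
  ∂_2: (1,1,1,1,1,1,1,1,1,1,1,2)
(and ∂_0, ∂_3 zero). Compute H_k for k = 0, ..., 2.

H_0 ≅ Z,  H_1 ≅ Z/2Z,  H_2 = 0.

H_0: b_0 = 7 − 0 − 6 = 1; torsion from ∂_1 factors > 1: none. So H_0 ≅ Z.
H_1: b_1 = 18 − 6 − 12 = 0; torsion from ∂_2 factors > 1: [2]. So H_1 ≅ Z/2Z.
H_2: b_2 = 12 − 12 − 0 = 0; torsion from ∂_3 factors > 1: none. So H_2 ≅ 0.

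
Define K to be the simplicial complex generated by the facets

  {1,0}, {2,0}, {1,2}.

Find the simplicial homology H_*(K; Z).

Take the total order 0 < 1 < 2 on the vertex set. Then K (dimension 1) consists of the simplices:

  0-simplices (3): [0], [1], [2]
  1-simplices (3): [0,1], [0,2], [1,2]

so the chain groups are C_0 ≅ Z^3, C_1 ≅ Z^3.

The boundary map ∂_1: C_1 → C_0 maps an edge to its endpoints' difference, ∂[p,q] = q − p. For instance
  ∂[0,1] = [1] − [0].
The 3×3 boundary matrix has rank 2 and Smith normal form diag(1,1).

Now H_k = ker ∂_k / im ∂_{k+1}, so:

  H_0: rank C_0 − rank ∂_1 = 3 − 2 = 1, and the invariant factors of ∂_1 are all 1, so H_0 = Z.
  H_1: rank ker ∂_1 − rank ∂_2 = (3 − 2) − 0 = 1, and there is no ∂_2, so H_1 = Z.

H_0 = Z,  H_1 = Z.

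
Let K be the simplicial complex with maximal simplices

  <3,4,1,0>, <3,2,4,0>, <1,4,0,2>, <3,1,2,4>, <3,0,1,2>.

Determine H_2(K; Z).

Order the vertices as 0 < 1 < 2 < 3 < 4. Listing each simplex with vertices in this order, K has dimension 3 with simplices:

  0-simplices (5): [0], [1], [2], [3], [4]
  1-simplices (10): [0,1], [0,2], [0,3], [0,4], [1,2], [1,3], [1,4], [2,3], [2,4], [3,4]
  2-simplices (10): [0,1,2], [0,1,3], [0,1,4], [0,2,3], [0,2,4], [0,3,4], [1,2,3], [1,2,4], [1,3,4], [2,3,4]
  3-simplices (5): [0,1,2,3], [0,1,2,4], [0,1,3,4], [0,2,3,4], [1,2,3,4]

giving chain groups C_0 ≅ Z^5, C_1 ≅ Z^10, C_2 ≅ Z^10, C_3 ≅ Z^5.

The boundary map ∂_1: C_1 → C_0 sends each edge [p,q] (with p < q) to q − p.
The resulting 5×10 matrix has rank 4, and its Smith normal form has invariant factors (1,1,1,1).

Boundary ∂_2: C_2 → C_1 sends each 2-simplex [p,q,r] to [q,r] − [p,r] + [p,q]. For instance
  ∂[1,2,3] = [2,3] − [1,3] + [1,2],
  ∂[0,3,4] = [3,4] − [0,4] + [0,3].
The 10×10 boundary matrix has rank 6 and Smith normal form diag(1,1,1,1,1,1).

∂_3: C_3 → C_2 sends each 3-simplex σ to the alternating sum Σ_i (−1)^i (σ with its i-th vertex removed). For instance
  ∂[1,2,3,4] = [2,3,4] − [1,3,4] + [1,2,4] − [1,2,3],
  ∂[0,1,3,4] = [1,3,4] − [0,3,4] + [0,1,4] − [0,1,3].
The resulting 10×5 matrix has rank 4, and its Smith normal form has invariant factors (1,1,1,1).

Now H_k = ker ∂_k / im ∂_{k+1}, so:

  H_2: rank ker ∂_2 − rank ∂_3 = (10 − 6) − 4 = 0, and the invariant factors of ∂_3 are all 1, so H_2 ≅ 0.

H_2 = 0.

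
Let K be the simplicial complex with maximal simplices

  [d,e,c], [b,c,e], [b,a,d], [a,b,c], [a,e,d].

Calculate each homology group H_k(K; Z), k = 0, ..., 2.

H_0 = Z,  H_1 = Z,  H_2 = 0.

Fix the vertex order a < b < c < d < e and write every simplex with vertices in increasing order. Then dim K = 2 and the simplices of K are:

  0-simplices (5): a, b, c, d, e
  1-simplices (10): ab, ac, ad, ae, bc, bd, be, cd, ce, de
  2-simplices (5): abc, abd, ade, bce, cde

giving chain groups C_0 ≅ Z^5, C_1 ≅ Z^10, C_2 ≅ Z^5.

The boundary map ∂_1: C_1 → C_0 sends each edge [p,q] (with p < q) to q − p. For instance
  ∂ad = d − a.
The resulting 5×10 matrix has rank 4, and its Smith normal form has invariant factors (1,1,1,1).

The boundary map ∂_2: C_2 → C_1 acts by ∂[p,q,r] = [q,r] − [p,r] + [p,q]. For instance
  ∂ade = de − ae + ad,
  ∂bce = ce − be + bc.
This gives a 10×5 integer matrix of rank 5; reducing to Smith normal form yields diagonal entries (1,1,1,1,1).

Computing H_k = (kernel of ∂_k) / (image of ∂_{k+1}):

  H_0: rank C_0 − rank ∂_1 = 5 − 4 = 1, and the invariant factors of ∂_1 are all 1, so H_0 = Z.
  H_1: rank ker ∂_1 − rank ∂_2 = (10 − 4) − 5 = 1, and the invariant factors of ∂_2 are all 1, so H_1 = Z.
  H_2: rank ker ∂_2 − rank ∂_3 = (5 − 5) − 0 = 0, and there is no ∂_3, so H_2 = 0.

(K is a triangulation of the Möbius band.)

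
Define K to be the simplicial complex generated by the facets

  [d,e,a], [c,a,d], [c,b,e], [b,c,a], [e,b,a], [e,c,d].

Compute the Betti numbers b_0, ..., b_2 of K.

b_0 = 1, b_1 = 0, b_2 = 1.

K has 5 vertices, 9 edges, 6 triangles.
rank ∂_0 = 0, rank ∂_1 = 4 ⇒ b_0 = 5 − 0 − 4 = 1; all invariant factors of ∂_1 are 1 so no torsion. So H_0 = Z.
rank ∂_1 = 4, rank ∂_2 = 5 ⇒ b_1 = 9 − 4 − 5 = 0; all invariant factors of ∂_2 are 1 so no torsion. So H_1 = 0.
rank ∂_2 = 5, rank ∂_3 = 0 ⇒ b_2 = 6 − 5 − 0 = 1. So H_2 = Z.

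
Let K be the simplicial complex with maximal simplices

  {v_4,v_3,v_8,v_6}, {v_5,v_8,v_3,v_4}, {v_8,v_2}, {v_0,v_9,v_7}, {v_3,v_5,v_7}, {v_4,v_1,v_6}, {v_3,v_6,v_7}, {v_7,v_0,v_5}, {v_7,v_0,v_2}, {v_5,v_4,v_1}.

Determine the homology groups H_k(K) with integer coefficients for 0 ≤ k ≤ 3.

Take the total order v_0 < v_1 < v_2 < v_3 < v_4 < v_5 < v_6 < v_7 < v_8 < v_9 on the vertex set. Then K (dimension 3) consists of the simplices:

  0-simplices (10): [v_0], [v_1], [v_2], [v_3], [v_4], [v_5], [v_6], [v_7], [v_8], [v_9]
  1-simplices (22): (22 of them)
  2-simplices (14): (14 of them)
  3-simplices (2): [v_3,v_4,v_5,v_8], [v_3,v_4,v_6,v_8]

giving chain groups C_0 ≅ Z^10, C_1 ≅ Z^22, C_2 ≅ Z^14, C_3 ≅ Z^2.

Boundary ∂_1: C_1 → C_0 is given by ∂[p,q] = [q] − [p].
This gives a 10×22 integer matrix of rank 9; reducing to Smith normal form yields diagonal entries (1,1,1,1,1,1,1,1,1).

Boundary ∂_2: C_2 → C_1 maps a triangle to the signed sum of its edges. For instance
  ∂[v_3,v_4,v_8] = [v_4,v_8] − [v_3,v_8] + [v_3,v_4],
  ∂[v_3,v_5,v_7] = [v_5,v_7] − [v_3,v_7] + [v_3,v_5].
As a 22×14 matrix over Z this has rank 12, with invariant factors (1,1,1,1,1,1,1,1,1,1,1,1).

The boundary map ∂_3: C_3 → C_2 sends each 3-simplex σ to the alternating sum Σ_i (−1)^i (σ with its i-th vertex removed). For instance
  ∂[v_3,v_4,v_5,v_8] = [v_4,v_5,v_8] − [v_3,v_5,v_8] + [v_3,v_4,v_8] − [v_3,v_4,v_5],
  ∂[v_3,v_4,v_6,v_8] = [v_4,v_6,v_8] − [v_3,v_6,v_8] + [v_3,v_4,v_8] − [v_3,v_4,v_6].
The resulting 14×2 matrix has rank 2, and its Smith normal form has invariant factors (1,1).

Computing H_k = (kernel of ∂_k) / (image of ∂_{k+1}):

  H_0: rank C_0 − rank ∂_1 = 10 − 9 = 1, and the invariant factors of ∂_1 are all 1, so H_0 ≅ Z.
  H_1: rank ker ∂_1 − rank ∂_2 = (22 − 9) − 12 = 1, and the invariant factors of ∂_2 are all 1, so H_1 ≅ Z.
  H_2: rank ker ∂_2 − rank ∂_3 = (14 − 12) − 2 = 0, and the invariant factors of ∂_3 are all 1, so H_2 ≅ 0.
  H_3: rank ker ∂_3 − rank ∂_4 = (2 − 2) − 0 = 0, and there is no ∂_4, so H_3 ≅ 0.

H_0 = Z,  H_1 = Z,  H_2 = 0,  H_3 = 0.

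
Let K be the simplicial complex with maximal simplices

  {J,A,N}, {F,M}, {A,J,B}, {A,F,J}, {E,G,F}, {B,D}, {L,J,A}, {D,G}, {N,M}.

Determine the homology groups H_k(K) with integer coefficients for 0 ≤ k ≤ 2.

Take the total order A < B < D < E < F < G < J < L < M < N on the vertex set. Then K (dimension 2) consists of the simplices:

  0-simplices (10): A, B, D, E, F, G, J, L, M, N
  1-simplices (16): AB, AF, AJ, AL, AN, BD, BJ, DG, EF, EG, FG, FJ, FM, JL, JN, MN
  2-simplices (5): ABJ, AFJ, AJL, AJN, EFG

so the chain groups are C_0 ≅ Z^10, C_1 ≅ Z^16, C_2 ≅ Z^5.

Boundary ∂_1: C_1 → C_0 is given by ∂[p,q] = [q] − [p].
As a 10×16 matrix over Z this has rank 9, with invariant factors (1,1,1,1,1,1,1,1,1).

Boundary ∂_2: C_2 → C_1 acts by ∂[p,q,r] = [q,r] − [p,r] + [p,q]. For instance
  ∂EFG = FG − EG + EF,
  ∂ABJ = BJ − AJ + AB.
The 16×5 boundary matrix has rank 5 and Smith normal form diag(1,1,1,1,1).

Computing H_k = (kernel of ∂_k) / (image of ∂_{k+1}):

  H_0: rank C_0 − rank ∂_1 = 10 − 9 = 1, and the invariant factors of ∂_1 are all 1, so H_0 ≅ Z.
  H_1: rank ker ∂_1 − rank ∂_2 = (16 − 9) − 5 = 2, and the invariant factors of ∂_2 are all 1, so H_1 ≅ Z^2.
  H_2: rank ker ∂_2 − rank ∂_3 = (5 − 5) − 0 = 0, and there is no ∂_3, so H_2 ≅ 0.

As a check, the Euler characteristic is 10 − 16 + 5 = -1, which agrees with 1 − 2 + 0 = -1.

H_0 = Z,  H_1 = Z^2,  H_2 = 0.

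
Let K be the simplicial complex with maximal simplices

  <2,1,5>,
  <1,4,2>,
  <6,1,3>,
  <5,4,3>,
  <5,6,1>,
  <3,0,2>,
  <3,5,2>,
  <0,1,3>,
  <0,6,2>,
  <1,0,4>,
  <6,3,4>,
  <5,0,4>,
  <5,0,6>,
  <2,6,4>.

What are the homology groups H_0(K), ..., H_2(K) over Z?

Fix the vertex order 0 < 1 < 2 < 3 < 4 < 5 < 6 and write every simplex with vertices in increasing order. Then dim K = 2 and the simplices of K are:

  0-simplices (7): [0], [1], [2], [3], [4], [5], [6]
  1-simplices (21): [0,1], [0,2], [0,3], [0,4], [0,5], [0,6], [1,2], [1,3], [1,4], [1,5], [1,6], [2,3], [2,4], [2,5], [2,6], [3,4], [3,5], [3,6], [4,5], [4,6], [5,6]
  2-simplices (14): [0,1,3], [0,1,4], [0,2,3], [0,2,6], [0,4,5], [0,5,6], [1,2,4], [1,2,5], [1,3,6], [1,5,6], [2,3,5], [2,4,6], [3,4,5], [3,4,6]

so the chain groups are C_0 ≅ Z^7, C_1 ≅ Z^21, C_2 ≅ Z^14.

The boundary map ∂_1: C_1 → C_0 sends each edge [p,q] (with p < q) to q − p.
As a 7×21 matrix over Z this has rank 6, with invariant factors (1,1,1,1,1,1).

Boundary ∂_2: C_2 → C_1 acts by ∂[p,q,r] = [q,r] − [p,r] + [p,q]. For instance
  ∂[2,4,6] = [4,6] − [2,6] + [2,4],
  ∂[0,4,5] = [4,5] − [0,5] + [0,4].
As a 21×14 matrix over Z this has rank 13, with invariant factors (1,1,1,1,1,1,1,1,1,1,1,1,1).

Computing H_k = (kernel of ∂_k) / (image of ∂_{k+1}):

  H_0: rank C_0 − rank ∂_1 = 7 − 6 = 1, and the invariant factors of ∂_1 are all 1, so H_0 ≅ Z.
  H_1: rank ker ∂_1 − rank ∂_2 = (21 − 6) − 13 = 2, and the invariant factors of ∂_2 are all 1, so H_1 ≅ Z^2.
  H_2: rank ker ∂_2 − rank ∂_3 = (14 − 13) − 0 = 1, and there is no ∂_3, so H_2 ≅ Z.

(K is a triangulation of the torus T^2.)

H_0 ≅ Z,  H_1 ≅ Z^2,  H_2 ≅ Z.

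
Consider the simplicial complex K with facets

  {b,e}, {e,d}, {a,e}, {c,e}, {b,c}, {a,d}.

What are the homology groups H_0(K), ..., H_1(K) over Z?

H_0 ≅ Z,  H_1 ≅ Z^2.

Fix the vertex order a < b < c < d < e and write every simplex with vertices in increasing order. Then dim K = 1 and the simplices of K are:

  0-simplices (5): a, b, c, d, e
  1-simplices (6): ad, ae, bc, be, ce, de

giving chain groups C_0 ≅ Z^5, C_1 ≅ Z^6.

The boundary map ∂_1: C_1 → C_0 is given by ∂[p,q] = [q] − [p].
The 5×6 boundary matrix has rank 4 and Smith normal form diag(1,1,1,1).

Reading off H_k = ker ∂_k / im ∂_{k+1}:

  H_0: rank C_0 − rank ∂_1 = 5 − 4 = 1, and the invariant factors of ∂_1 are all 1, so H_0 ≅ Z.
  H_1: rank ker ∂_1 − rank ∂_2 = (6 − 4) − 0 = 2, and there is no ∂_2, so H_1 ≅ Z^2.

As a check, the Euler characteristic is 5 − 6 = -1, which agrees with 1 − 2 = -1.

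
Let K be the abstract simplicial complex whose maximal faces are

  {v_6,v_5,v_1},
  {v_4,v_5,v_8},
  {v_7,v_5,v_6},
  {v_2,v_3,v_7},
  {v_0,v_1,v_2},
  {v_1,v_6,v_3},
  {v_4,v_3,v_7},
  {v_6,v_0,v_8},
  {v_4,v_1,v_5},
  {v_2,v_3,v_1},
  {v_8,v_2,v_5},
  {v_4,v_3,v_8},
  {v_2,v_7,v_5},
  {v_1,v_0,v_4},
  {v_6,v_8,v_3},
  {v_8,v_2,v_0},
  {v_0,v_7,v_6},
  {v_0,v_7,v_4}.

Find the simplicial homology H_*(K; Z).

Take the total order v_0 < v_1 < v_2 < v_3 < v_4 < v_5 < v_6 < v_7 < v_8 on the vertex set. Then K (dimension 2) consists of the simplices:

  0-simplices (9): [v_0], [v_1], [v_2], [v_3], [v_4], [v_5], [v_6], [v_7], [v_8]
  1-simplices (27): (27 of them)
  2-simplices (18): (18 of them)

Hence C_0 ≅ Z^9, C_1 ≅ Z^27, C_2 ≅ Z^18.

The boundary map ∂_1: C_1 → C_0 maps an edge to its endpoints' difference, ∂[p,q] = q − p. For instance
  ∂[v_2,v_5] = [v_5] − [v_2].
This gives a 9×27 integer matrix of rank 8; reducing to Smith normal form yields diagonal entries (1,1,1,1,1,1,1,1).

The boundary map ∂_2: C_2 → C_1 sends each 2-simplex [p,q,r] to [q,r] − [p,r] + [p,q]. For instance
  ∂[v_0,v_1,v_2] = [v_1,v_2] − [v_0,v_2] + [v_0,v_1],
  ∂[v_4,v_5,v_8] = [v_5,v_8] − [v_4,v_8] + [v_4,v_5].
As a 27×18 matrix over Z this has rank 17, with invariant factors (1,1,1,1,1,1,1,1,1,1,1,1,1,1,1,1,1).

From H_k ≅ ker(∂_k) / im(∂_{k+1}) we obtain:

  H_0: rank C_0 − rank ∂_1 = 9 − 8 = 1, and the invariant factors of ∂_1 are all 1, so H_0 = Z.
  H_1: rank ker ∂_1 − rank ∂_2 = (27 − 8) − 17 = 2, and the invariant factors of ∂_2 are all 1, so H_1 = Z^2.
  H_2: rank ker ∂_2 − rank ∂_3 = (18 − 17) − 0 = 1, and there is no ∂_3, so H_2 = Z.

As a check, the Euler characteristic is 9 − 27 + 18 = 0, which agrees with 1 − 2 + 1 = 0.

H_0 ≅ Z,  H_1 ≅ Z^2,  H_2 ≅ Z.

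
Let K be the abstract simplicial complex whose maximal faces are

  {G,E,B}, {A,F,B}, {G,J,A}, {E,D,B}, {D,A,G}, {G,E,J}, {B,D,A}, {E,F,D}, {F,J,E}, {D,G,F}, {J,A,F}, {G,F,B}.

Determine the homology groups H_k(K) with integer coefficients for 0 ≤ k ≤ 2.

Take the total order A < B < D < E < F < G < J on the vertex set. Then K (dimension 2) consists of the simplices:

  0-simplices (7): A, B, D, E, F, G, J
  1-simplices (18): AB, AD, AF, AG, AJ, BD, BE, BF, BG, DE, DF, DG, EF, EG, EJ, FG, FJ, GJ
  2-simplices (12): ABD, ABF, ADG, AFJ, AGJ, BDE, BEG, BFG, DEF, DFG, EFJ, EGJ

so the chain groups are C_0 ≅ Z^7, C_1 ≅ Z^18, C_2 ≅ Z^12.

Boundary ∂_1: C_1 → C_0 maps an edge to its endpoints' difference, ∂[p,q] = q − p. For instance
  ∂BG = G − B.
The 7×18 boundary matrix has rank 6 and Smith normal form diag(1,1,1,1,1,1).

∂_2: C_2 → C_1 maps a triangle to the signed sum of its edges. For instance
  ∂DFG = FG − DG + DF,
  ∂AFJ = FJ − AJ + AF.
The resulting 18×12 matrix has rank 12, and its Smith normal form has invariant factors (1,1,1,1,1,1,1,1,1,1,1,2).

Reading off H_k = ker ∂_k / im ∂_{k+1}:

  H_0: rank C_0 − rank ∂_1 = 7 − 6 = 1, and the invariant factors of ∂_1 are all 1, so H_0 = Z.
  H_1: rank ker ∂_1 − rank ∂_2 = (18 − 6) − 12 = 0, and ∂_2 has invariant factor 2 > 1, so H_1 = Z/2Z.
  H_2: rank ker ∂_2 − rank ∂_3 = (12 − 12) − 0 = 0, and there is no ∂_3, so H_2 = 0.

As a check, the Euler characteristic is 7 − 18 + 12 = 1, which agrees with 1 − 0 + 0 = 1.

H_0 = Z,  H_1 = Z/2Z,  H_2 = 0.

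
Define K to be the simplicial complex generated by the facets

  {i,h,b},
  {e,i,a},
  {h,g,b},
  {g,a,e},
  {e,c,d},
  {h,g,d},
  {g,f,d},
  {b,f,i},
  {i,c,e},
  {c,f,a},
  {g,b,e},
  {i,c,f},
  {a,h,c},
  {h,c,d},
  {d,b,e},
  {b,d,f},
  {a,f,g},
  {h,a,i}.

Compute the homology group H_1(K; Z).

H_1 ≅ Z ⊕ Z/2.

We work with the vertex ordering a < b < c < d < e < f < g < h < i. The simplices of K, each written with vertices in increasing order, are:

  0-simplices (9): a, b, c, d, e, f, g, h, i
  1-simplices (27): ac, ae, af, ag, ah, ai, bd, be, bf, bg, bh, bi, cd, ce, cf, ch, ci, de, df, dg, dh, eg, ei, fg, fi, gh, hi
  2-simplices (18): acf, ach, aeg, aei, afg, ahi, bde, bdf, beg, bfi, bgh, bhi, cde, cdh, cei, cfi, dfg, dgh

giving chain groups C_0 ≅ Z^9, C_1 ≅ Z^27, C_2 ≅ Z^18.

The boundary map ∂_1: C_1 → C_0 sends each edge [p,q] (with p < q) to q − p.
This gives a 9×27 integer matrix of rank 8; reducing to Smith normal form yields diagonal entries (1,1,1,1,1,1,1,1).

∂_2: C_2 → C_1 acts by ∂[p,q,r] = [q,r] − [p,r] + [p,q]. For instance
  ∂acf = cf − af + ac,
  ∂bgh = gh − bh + bg.
As a 27×18 matrix over Z this has rank 18, with invariant factors (1,1,1,1,1,1,1,1,1,1,1,1,1,1,1,1,1,2).

Now H_k = ker ∂_k / im ∂_{k+1}, so:

  H_1: rank ker ∂_1 − rank ∂_2 = (27 − 8) − 18 = 1, and ∂_2 has invariant factor 2 > 1, so H_1 = Z ⊕ Z/2.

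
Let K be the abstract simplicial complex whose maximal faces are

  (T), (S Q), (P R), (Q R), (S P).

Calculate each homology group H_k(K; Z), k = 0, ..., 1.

H_0 = Z^2,  H_1 = Z.

We work with the vertex ordering P < Q < R < S < T. The simplices of K, each written with vertices in increasing order, are:

  0-simplices (5): P, Q, R, S, T
  1-simplices (4): PR, PS, QR, QS

Hence C_0 ≅ Z^5, C_1 ≅ Z^4.

∂_1: C_1 → C_0 is given by ∂[p,q] = [q] − [p].
The 5×4 boundary matrix has rank 3 and Smith normal form diag(1,1,1).

Now H_k = ker ∂_k / im ∂_{k+1}, so:

  H_0: rank C_0 − rank ∂_1 = 5 − 3 = 2, and the invariant factors of ∂_1 are all 1, so H_0 = Z^2.
  H_1: rank ker ∂_1 − rank ∂_2 = (4 − 3) − 0 = 1, and there is no ∂_2, so H_1 = Z.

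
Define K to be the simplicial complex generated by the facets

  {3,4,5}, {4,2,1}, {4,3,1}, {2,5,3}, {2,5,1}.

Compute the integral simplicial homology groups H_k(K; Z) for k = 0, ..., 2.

H_0 ≅ Z,  H_1 ≅ Z,  H_2 = 0.

Fix the vertex order 1 < 2 < 3 < 4 < 5 and write every simplex with vertices in increasing order. Then dim K = 2 and the simplices of K are:

  0-simplices (5): [1], [2], [3], [4], [5]
  1-simplices (10): [1,2], [1,3], [1,4], [1,5], [2,3], [2,4], [2,5], [3,4], [3,5], [4,5]
  2-simplices (5): [1,2,4], [1,2,5], [1,3,4], [2,3,5], [3,4,5]

so the chain groups are C_0 ≅ Z^5, C_1 ≅ Z^10, C_2 ≅ Z^5.

Boundary ∂_1: C_1 → C_0 maps an edge to its endpoints' difference, ∂[p,q] = q − p.
This gives a 5×10 integer matrix of rank 4; reducing to Smith normal form yields diagonal entries (1,1,1,1).

The boundary map ∂_2: C_2 → C_1 acts by ∂[p,q,r] = [q,r] − [p,r] + [p,q]. For instance
  ∂[1,3,4] = [3,4] − [1,4] + [1,3],
  ∂[1,2,4] = [2,4] − [1,4] + [1,2].
This gives a 10×5 integer matrix of rank 5; reducing to Smith normal form yields diagonal entries (1,1,1,1,1).

From H_k ≅ ker(∂_k) / im(∂_{k+1}) we obtain:

  H_0: rank C_0 − rank ∂_1 = 5 − 4 = 1, and the invariant factors of ∂_1 are all 1, so H_0 = Z.
  H_1: rank ker ∂_1 − rank ∂_2 = (10 − 4) − 5 = 1, and the invariant factors of ∂_2 are all 1, so H_1 = Z.
  H_2: rank ker ∂_2 − rank ∂_3 = (5 − 5) − 0 = 0, and there is no ∂_3, so H_2 = 0.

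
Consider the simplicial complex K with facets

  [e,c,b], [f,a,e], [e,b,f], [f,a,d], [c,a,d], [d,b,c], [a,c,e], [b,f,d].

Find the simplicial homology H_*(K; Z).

Order the vertices as a < b < c < d < e < f. Listing each simplex with vertices in this order, K has dimension 2 with simplices:

  0-simplices (6): a, b, c, d, e, f
  1-simplices (12): ac, ad, ae, af, bc, bd, be, bf, cd, ce, df, ef
  2-simplices (8): acd, ace, adf, aef, bcd, bce, bdf, bef

Hence C_0 ≅ Z^6, C_1 ≅ Z^12, C_2 ≅ Z^8.

∂_1: C_1 → C_0 sends each edge [p,q] (with p < q) to q − p. For instance
  ∂af = f − a.
This gives a 6×12 integer matrix of rank 5; reducing to Smith normal form yields diagonal entries (1,1,1,1,1).

Boundary ∂_2: C_2 → C_1 maps a triangle to the signed sum of its edges. For instance
  ∂acd = cd − ad + ac,
  ∂bcd = cd − bd + bc.
The resulting 12×8 matrix has rank 7, and its Smith normal form has invariant factors (1,1,1,1,1,1,1).

Computing H_k = (kernel of ∂_k) / (image of ∂_{k+1}):

  H_0: rank C_0 − rank ∂_1 = 6 − 5 = 1, and the invariant factors of ∂_1 are all 1, so H_0 ≅ Z.
  H_1: rank ker ∂_1 − rank ∂_2 = (12 − 5) − 7 = 0, and the invariant factors of ∂_2 are all 1, so H_1 ≅ 0.
  H_2: rank ker ∂_2 − rank ∂_3 = (8 − 7) − 0 = 1, and there is no ∂_3, so H_2 ≅ Z.

As a check, the Euler characteristic is 6 − 12 + 8 = 2, which agrees with 1 − 0 + 1 = 2.

H_0 = Z,  H_1 = 0,  H_2 = Z.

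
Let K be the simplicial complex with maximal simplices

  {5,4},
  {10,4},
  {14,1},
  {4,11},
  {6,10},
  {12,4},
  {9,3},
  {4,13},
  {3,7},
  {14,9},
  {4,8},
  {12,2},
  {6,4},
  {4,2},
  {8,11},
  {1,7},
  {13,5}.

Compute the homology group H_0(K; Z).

H_0 = Z^2.

Order the vertices as 1 < 2 < 3 < 4 < 5 < 6 < 7 < 8 < 9 < 10 < 11 < 12 < 13 < 14. Listing each simplex with vertices in this order, K has dimension 1 with simplices:

  0-simplices (14): [1], [2], [3], [4], [5], [6], [7], [8], [9], [10], [11], [12], [13], [14]
  1-simplices (17): [1,7], [1,14], [2,4], [2,12], [3,7], [3,9], [4,5], [4,6], [4,8], [4,10], [4,11], [4,12], [4,13], [5,13], [6,10], [8,11], [9,14]

Hence C_0 ≅ Z^14, C_1 ≅ Z^17.

Boundary ∂_1: C_1 → C_0 is given by ∂[p,q] = [q] − [p].
The 14×17 boundary matrix has rank 12 and Smith normal form diag(1,1,1,1,1,1,1,1,1,1,1,1).

From H_k ≅ ker(∂_k) / im(∂_{k+1}) we obtain:

  H_0: rank C_0 − rank ∂_1 = 14 − 12 = 2, and the invariant factors of ∂_1 are all 1, so H_0 = Z^2.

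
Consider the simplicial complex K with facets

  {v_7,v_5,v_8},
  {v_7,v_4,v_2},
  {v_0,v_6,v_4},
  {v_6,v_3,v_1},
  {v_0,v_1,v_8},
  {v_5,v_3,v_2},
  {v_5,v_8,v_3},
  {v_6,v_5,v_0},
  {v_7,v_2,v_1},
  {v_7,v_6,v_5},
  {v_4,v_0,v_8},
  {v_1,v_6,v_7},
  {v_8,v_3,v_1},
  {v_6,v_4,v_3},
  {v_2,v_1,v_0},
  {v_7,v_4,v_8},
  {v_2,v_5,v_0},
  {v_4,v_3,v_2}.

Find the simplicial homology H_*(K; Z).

K has 9 vertices, 27 edges, 18 triangles.
rank ∂_0 = 0, rank ∂_1 = 8 ⇒ b_0 = 9 − 0 − 8 = 1; all invariant factors of ∂_1 are 1 so no torsion. So H_0 ≅ Z.
rank ∂_1 = 8, rank ∂_2 = 17 ⇒ b_1 = 27 − 8 − 17 = 2; all invariant factors of ∂_2 are 1 so no torsion. So H_1 ≅ Z^2.
rank ∂_2 = 17, rank ∂_3 = 0 ⇒ b_2 = 18 − 17 − 0 = 1. So H_2 ≅ Z.

H_0 ≅ Z,  H_1 ≅ Z^2,  H_2 ≅ Z.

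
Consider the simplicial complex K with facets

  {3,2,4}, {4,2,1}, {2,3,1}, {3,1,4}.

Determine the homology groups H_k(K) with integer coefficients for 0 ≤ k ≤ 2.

Take the total order 1 < 2 < 3 < 4 on the vertex set. Then K (dimension 2) consists of the simplices:

  0-simplices (4): [1], [2], [3], [4]
  1-simplices (6): [1,2], [1,3], [1,4], [2,3], [2,4], [3,4]
  2-simplices (4): [1,2,3], [1,2,4], [1,3,4], [2,3,4]

so the chain groups are C_0 ≅ Z^4, C_1 ≅ Z^6, C_2 ≅ Z^4.

Boundary ∂_1: C_1 → C_0 maps an edge to its endpoints' difference, ∂[p,q] = q − p.
The resulting 4×6 matrix has rank 3, and its Smith normal form has invariant factors (1,1,1).

∂_2: C_2 → C_1 acts by ∂[p,q,r] = [q,r] − [p,r] + [p,q]. For instance
  ∂[1,3,4] = [3,4] − [1,4] + [1,3],
  ∂[2,3,4] = [3,4] − [2,4] + [2,3].
The 6×4 boundary matrix has rank 3 and Smith normal form diag(1,1,1).

From H_k ≅ ker(∂_k) / im(∂_{k+1}) we obtain:

  H_0: rank C_0 − rank ∂_1 = 4 − 3 = 1, and the invariant factors of ∂_1 are all 1, so H_0 = Z.
  H_1: rank ker ∂_1 − rank ∂_2 = (6 − 3) − 3 = 0, and the invariant factors of ∂_2 are all 1, so H_1 = 0.
  H_2: rank ker ∂_2 − rank ∂_3 = (4 − 3) − 0 = 1, and there is no ∂_3, so H_2 = Z.

As a check, the Euler characteristic is 4 − 6 + 4 = 2, which agrees with 1 − 0 + 1 = 2.

H_0 = Z,  H_1 = 0,  H_2 = Z.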